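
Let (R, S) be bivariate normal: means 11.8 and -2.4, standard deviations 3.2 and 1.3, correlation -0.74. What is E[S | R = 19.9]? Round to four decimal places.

-4.8351

For a bivariate normal, E[S | R=x] = μ_S + ρ·(σ_S/σ_R)·(x − μ_R).
E[S | R=19.9] = -2.4 + (-0.74)·(1.3/3.2)·(19.9 − (11.8)) = -2.4 + (-0.300625)·(8.1) = -4.8351.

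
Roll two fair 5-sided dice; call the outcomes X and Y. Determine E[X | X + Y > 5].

11/3

P(X + Y > 5) = 3/5.
Summing X·P(x,y) over outcomes with X + Y > 5 gives 11/5.
E[X | X + Y > 5] = (11/5) / (3/5) = 11/3.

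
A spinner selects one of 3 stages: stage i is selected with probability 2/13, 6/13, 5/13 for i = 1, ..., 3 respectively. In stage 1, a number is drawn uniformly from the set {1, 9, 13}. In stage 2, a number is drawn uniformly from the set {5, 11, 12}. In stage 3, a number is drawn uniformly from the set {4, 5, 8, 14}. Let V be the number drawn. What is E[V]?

E[V | stage 1] = (1+9+13)/3 = 23/3.
E[V | stage 2] = (5+11+12)/3 = 28/3.
E[V | stage 3] = (4+5+8+14)/4 = 31/4.
By the law of total expectation,
E[V] = (2/13)·(23/3) + (6/13)·(28/3) + (5/13)·(31/4) = 1321/156.

1321/156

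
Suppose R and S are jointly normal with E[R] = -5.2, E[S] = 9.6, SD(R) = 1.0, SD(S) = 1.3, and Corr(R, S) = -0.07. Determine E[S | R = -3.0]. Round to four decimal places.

9.3998

The regression of S on R has slope ρ·σ_S/σ_R and passes through (μ_R, μ_S).
E[S | R=-3.0] = 9.6 + (-0.07)·(1.3/1.0)·(-3.0 − (-5.2)) = 9.6 + (-0.091)·(2.2) = 9.3998.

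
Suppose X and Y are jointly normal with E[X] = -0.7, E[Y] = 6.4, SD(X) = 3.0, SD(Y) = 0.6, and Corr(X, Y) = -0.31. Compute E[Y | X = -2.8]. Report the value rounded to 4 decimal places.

For a bivariate normal, E[Y | X=x] = μ_Y + ρ·(σ_Y/σ_X)·(x − μ_X).
E[Y | X=-2.8] = 6.4 + (-0.31)·(0.6/3.0)·(-2.8 − (-0.7)) = 6.4 + (-0.062)·(-2.1) = 6.5302.

6.5302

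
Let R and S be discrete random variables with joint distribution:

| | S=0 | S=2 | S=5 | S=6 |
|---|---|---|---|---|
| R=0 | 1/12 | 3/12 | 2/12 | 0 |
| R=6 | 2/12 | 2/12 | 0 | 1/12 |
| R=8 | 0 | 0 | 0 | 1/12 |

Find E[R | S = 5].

P(S = 5) = 1/6.
Σ R·P over the event = 0·(2/12) = 0.
E[R | S = 5] = (0) / (1/6) = 0.

0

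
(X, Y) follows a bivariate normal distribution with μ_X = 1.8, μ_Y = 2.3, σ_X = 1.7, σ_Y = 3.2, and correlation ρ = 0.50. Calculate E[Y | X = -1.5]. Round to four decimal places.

-0.8059

For a bivariate normal, E[Y | X=x] = μ_Y + ρ·(σ_Y/σ_X)·(x − μ_X).
E[Y | X=-1.5] = 2.3 + (0.50)·(3.2/1.7)·(-1.5 − (1.8)) = 2.3 + (0.94118)·(-3.3) = -0.8059.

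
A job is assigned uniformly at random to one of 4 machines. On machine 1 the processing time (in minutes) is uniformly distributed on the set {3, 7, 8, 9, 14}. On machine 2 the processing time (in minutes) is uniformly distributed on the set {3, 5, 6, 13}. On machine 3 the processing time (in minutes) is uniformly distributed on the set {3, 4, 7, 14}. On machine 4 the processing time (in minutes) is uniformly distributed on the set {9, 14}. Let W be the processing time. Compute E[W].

E[W | machine 1] = (3+7+8+9+14)/5 = 41/5.
E[W | machine 2] = (3+5+6+13)/4 = 27/4.
E[W | machine 3] = (3+4+7+14)/4 = 7.
E[W | machine 4] = (9+14)/2 = 23/2.
By the law of total expectation,
E[W] = (1/4)·(41/5) + (1/4)·(27/4) + (1/4)·(7) + (1/4)·(23/2) = 669/80.

669/80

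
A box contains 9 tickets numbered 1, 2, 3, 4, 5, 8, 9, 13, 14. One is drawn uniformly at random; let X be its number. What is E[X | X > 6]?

P(X > 6) = 4/9.
Σ over the event: 8·1/9 + 9·1/9 + 13·1/9 + 14·1/9 = 44/9.
E[X | X > 6] = (44/9) / (4/9) = 11.

11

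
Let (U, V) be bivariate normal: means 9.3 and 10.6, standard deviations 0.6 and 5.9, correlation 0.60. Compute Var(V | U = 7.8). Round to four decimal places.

Var(V | U=x) = (1 − ρ²)·σ_V².
Var(V | U=7.8) = (5.9)²·(1 − (0.60)²) = 34.81·0.64 = 22.2784.

22.2784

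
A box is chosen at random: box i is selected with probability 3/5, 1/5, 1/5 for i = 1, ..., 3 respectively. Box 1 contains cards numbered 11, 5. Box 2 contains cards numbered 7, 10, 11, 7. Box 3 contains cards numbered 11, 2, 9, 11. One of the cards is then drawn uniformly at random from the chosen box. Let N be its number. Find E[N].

41/5

E[N | box 1] = (11+5)/2 = 8.
E[N | box 2] = (7+10+11+7)/4 = 35/4.
E[N | box 3] = (11+2+9+11)/4 = 33/4.
E[N] = (3/5)·(8) + (1/5)·(35/4) + (1/5)·(33/4) = 41/5.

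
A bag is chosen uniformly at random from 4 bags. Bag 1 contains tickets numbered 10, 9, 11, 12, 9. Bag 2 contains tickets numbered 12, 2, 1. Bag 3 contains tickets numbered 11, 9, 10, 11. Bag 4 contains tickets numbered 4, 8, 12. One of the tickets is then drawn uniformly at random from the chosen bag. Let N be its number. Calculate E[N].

669/80

E[N | bag 1] = (10+9+11+12+9)/5 = 51/5.
E[N | bag 2] = (12+2+1)/3 = 5.
E[N | bag 3] = (11+9+10+11)/4 = 41/4.
E[N | bag 4] = (4+8+12)/3 = 8.
By the law of total expectation,
E[N] = (1/4)·(51/5) + (1/4)·(5) + (1/4)·(41/4) + (1/4)·(8) = 669/80.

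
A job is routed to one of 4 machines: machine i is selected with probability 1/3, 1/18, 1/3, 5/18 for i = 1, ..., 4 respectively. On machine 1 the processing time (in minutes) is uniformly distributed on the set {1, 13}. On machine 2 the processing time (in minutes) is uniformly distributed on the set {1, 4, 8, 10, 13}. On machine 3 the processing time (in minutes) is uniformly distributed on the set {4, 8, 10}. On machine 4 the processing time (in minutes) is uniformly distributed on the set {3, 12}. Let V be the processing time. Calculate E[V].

E[V | machine 1] = (1+13)/2 = 7.
E[V | machine 2] = (1+4+8+10+13)/5 = 36/5.
E[V | machine 3] = (4+8+10)/3 = 22/3.
E[V | machine 4] = (3+12)/2 = 15/2.
By the law of total expectation,
E[V] = (1/3)·(7) + (1/18)·(36/5) + (1/3)·(22/3) + (5/18)·(15/2) = 1307/180.

1307/180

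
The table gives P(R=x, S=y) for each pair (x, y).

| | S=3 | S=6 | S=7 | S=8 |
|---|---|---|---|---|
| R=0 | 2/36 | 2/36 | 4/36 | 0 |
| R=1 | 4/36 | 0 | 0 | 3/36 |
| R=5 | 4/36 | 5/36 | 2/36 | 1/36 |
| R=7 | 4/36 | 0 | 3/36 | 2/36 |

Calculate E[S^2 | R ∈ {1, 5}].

P(R ∈ {1, 5}) = 19/36.
Σ S^2·P over the event = 9·(4/36) + 64·(3/36) + 9·(4/36) + 36·(5/36) + 49·(2/36) + 64·(1/36) = 101/6.
E[S^2 | R ∈ {1, 5}] = (101/6) / (19/36) = 606/19.

606/19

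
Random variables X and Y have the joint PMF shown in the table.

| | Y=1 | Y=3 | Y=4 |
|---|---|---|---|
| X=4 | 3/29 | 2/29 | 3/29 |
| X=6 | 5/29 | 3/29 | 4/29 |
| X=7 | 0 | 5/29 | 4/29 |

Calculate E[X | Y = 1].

P(Y = 1) = 8/29.
Σ X·P over the event = 4·(3/29) + 6·(5/29) = 42/29.
E[X | Y = 1] = (42/29) / (8/29) = 21/4.

21/4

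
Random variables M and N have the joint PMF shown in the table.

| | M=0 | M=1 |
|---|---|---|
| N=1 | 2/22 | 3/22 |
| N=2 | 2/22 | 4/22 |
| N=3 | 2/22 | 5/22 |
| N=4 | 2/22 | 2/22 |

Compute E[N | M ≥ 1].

17/7

P(M ≥ 1) = 7/11.
Σ N·P over the event = 1·(3/22) + 2·(4/22) + 3·(5/22) + 4·(2/22) = 17/11.
E[N | M ≥ 1] = (17/11) / (7/11) = 17/7.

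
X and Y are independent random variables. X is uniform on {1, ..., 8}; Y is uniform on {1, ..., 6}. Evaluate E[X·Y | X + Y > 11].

233/6

Outcomes with X + Y > 11: (6,6), (7,5), (7,6), (8,4), (8,5), (8,6), each with probability 1/48.
E[X·Y | X + Y > 11] = (36 + 35 + 42 + 32 + 40 + 48) / 6 = 233/6.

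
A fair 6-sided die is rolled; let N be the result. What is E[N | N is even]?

4

Given N is even, N is equally likely to be any of {2, 4, 6}.
E[N | N is even] = (2 + 4 + 6) / 3 = 4.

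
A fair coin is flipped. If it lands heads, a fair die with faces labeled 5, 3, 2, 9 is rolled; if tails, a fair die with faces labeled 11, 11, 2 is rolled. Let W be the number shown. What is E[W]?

E[W | heads] = (5+3+2+9)/4 = 19/4.
E[W | tails] = (11+11+2)/3 = 8.
E[W] = (1/2)·(19/4) + (1/2)·(8) = 51/8.

51/8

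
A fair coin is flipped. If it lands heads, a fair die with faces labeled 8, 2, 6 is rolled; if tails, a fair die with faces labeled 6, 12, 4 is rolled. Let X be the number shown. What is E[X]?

19/3

E[X | heads] = (8+2+6)/3 = 16/3.
E[X | tails] = (6+12+4)/3 = 22/3.
By the law of total expectation,
E[X] = (1/2)·(16/3) + (1/2)·(22/3) = 19/3.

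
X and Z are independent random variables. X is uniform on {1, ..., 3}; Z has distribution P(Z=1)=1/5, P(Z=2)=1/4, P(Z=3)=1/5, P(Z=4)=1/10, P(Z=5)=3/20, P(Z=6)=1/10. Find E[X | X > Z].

P(X > Z) = 13/60.
Summing X·P(x,y) over outcomes with X > Z gives 7/12.
E[X | X > Z] = (7/12) / (13/60) = 35/13.

35/13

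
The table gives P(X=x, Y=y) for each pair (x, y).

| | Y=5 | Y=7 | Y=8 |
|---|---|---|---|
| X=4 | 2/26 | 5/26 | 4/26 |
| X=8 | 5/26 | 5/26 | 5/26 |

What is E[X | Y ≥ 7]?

116/19

P(Y ≥ 7) = 19/26.
Σ X·P over the event = 4·(5/26) + 4·(4/26) + 8·(5/26) + 8·(5/26) = 58/13.
E[X | Y ≥ 7] = (58/13) / (19/26) = 116/19.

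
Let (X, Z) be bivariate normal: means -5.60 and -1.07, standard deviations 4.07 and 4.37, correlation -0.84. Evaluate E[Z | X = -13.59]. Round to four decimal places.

6.1363

The regression of Z on X has slope ρ·σ_Z/σ_X and passes through (μ_X, μ_Z).
E[Z | X=-13.59] = -1.07 + (-0.84)·(4.37/4.07)·(-13.59 − (-5.60)) = -1.07 + (-0.90192)·(-7.99) = 6.1363.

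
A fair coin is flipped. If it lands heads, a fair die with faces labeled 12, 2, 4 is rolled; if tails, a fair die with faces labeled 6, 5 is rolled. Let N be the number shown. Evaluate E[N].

23/4

E[N | heads] = (12+2+4)/3 = 6.
E[N | tails] = (6+5)/2 = 11/2.
E[N] = (1/2)·(6) + (1/2)·(11/2) = 23/4.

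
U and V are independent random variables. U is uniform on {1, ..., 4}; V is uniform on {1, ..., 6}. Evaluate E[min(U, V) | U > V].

5/3

Outcomes with U > V: (2,1), (3,1), (3,2), (4,1), (4,2), (4,3), each with probability 1/24.
E[min(U, V) | U > V] = (1 + 1 + 2 + 1 + 2 + 3) / 6 = 5/3.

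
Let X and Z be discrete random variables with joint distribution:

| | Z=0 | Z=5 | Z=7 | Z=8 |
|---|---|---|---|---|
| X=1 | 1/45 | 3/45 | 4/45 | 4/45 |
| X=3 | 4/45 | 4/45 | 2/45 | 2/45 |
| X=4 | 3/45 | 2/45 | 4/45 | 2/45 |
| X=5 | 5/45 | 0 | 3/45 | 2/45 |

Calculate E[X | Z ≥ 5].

23/8

P(Z ≥ 5) = 32/45.
Summing X·P(X=x,Z=y) over the conditioning event gives 92/45.
E[X | Z ≥ 5] = (92/45) / (32/45) = 23/8.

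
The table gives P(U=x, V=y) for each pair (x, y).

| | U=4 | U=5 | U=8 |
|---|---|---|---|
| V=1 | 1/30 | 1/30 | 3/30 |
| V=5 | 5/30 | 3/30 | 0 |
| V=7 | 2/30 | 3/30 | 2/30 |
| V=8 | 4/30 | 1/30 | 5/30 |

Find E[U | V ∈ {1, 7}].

P(V ∈ {1, 7}) = 2/5.
Σ U·P over the event = 4·(1/30) + 4·(2/30) + 5·(1/30) + 5·(3/30) + 8·(3/30) + 8·(2/30) = 12/5.
E[U | V ∈ {1, 7}] = (12/5) / (2/5) = 6.

6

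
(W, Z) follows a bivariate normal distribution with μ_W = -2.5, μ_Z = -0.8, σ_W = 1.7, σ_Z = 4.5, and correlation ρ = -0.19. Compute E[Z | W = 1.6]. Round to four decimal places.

-2.8621

E[Z | W=x] = μ_Z + ρ(σ_Z/σ_W)(x − μ_W) for jointly normal variables.
E[Z | W=1.6] = -0.8 + (-0.19)·(4.5/1.7)·(1.6 − (-2.5)) = -0.8 + (-0.50294)·(4.1) = -2.8621.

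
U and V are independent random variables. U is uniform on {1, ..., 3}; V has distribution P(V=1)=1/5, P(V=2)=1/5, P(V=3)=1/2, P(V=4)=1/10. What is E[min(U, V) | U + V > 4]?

7/3

P(U + V > 4) = 1/2.
Summing min(U,V)·P(x,y) over outcomes with U + V > 4 gives 7/6.
E[min(U, V) | U + V > 4] = (7/6) / (1/2) = 7/3.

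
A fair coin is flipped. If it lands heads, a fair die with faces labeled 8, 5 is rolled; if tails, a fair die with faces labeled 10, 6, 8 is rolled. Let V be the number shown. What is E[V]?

E[V | heads] = (8+5)/2 = 13/2.
E[V | tails] = (10+6+8)/3 = 8.
E[V] = (1/2)·(13/2) + (1/2)·(8) = 29/4.

29/4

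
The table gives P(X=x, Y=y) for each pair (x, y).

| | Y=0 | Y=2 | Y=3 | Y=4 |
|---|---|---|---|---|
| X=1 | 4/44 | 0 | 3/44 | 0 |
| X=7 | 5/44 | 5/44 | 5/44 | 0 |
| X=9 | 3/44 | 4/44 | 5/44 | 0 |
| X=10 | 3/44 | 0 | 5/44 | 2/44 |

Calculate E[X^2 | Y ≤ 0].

P(Y ≤ 0) = 15/44.
Summing X^2·P(X=x,Y=y) over the conditioning event gives 18.
E[X^2 | Y ≤ 0] = (18) / (15/44) = 264/5.

264/5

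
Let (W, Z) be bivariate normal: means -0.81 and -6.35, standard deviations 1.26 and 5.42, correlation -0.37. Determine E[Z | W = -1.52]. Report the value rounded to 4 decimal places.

-5.2200

The regression of Z on W has slope ρ·σ_Z/σ_W and passes through (μ_W, μ_Z).
E[Z | W=-1.52] = -6.35 + (-0.37)·(5.42/1.26)·(-1.52 − (-0.81)) = -6.35 + (-1.5916)·(-0.71) = -5.2200.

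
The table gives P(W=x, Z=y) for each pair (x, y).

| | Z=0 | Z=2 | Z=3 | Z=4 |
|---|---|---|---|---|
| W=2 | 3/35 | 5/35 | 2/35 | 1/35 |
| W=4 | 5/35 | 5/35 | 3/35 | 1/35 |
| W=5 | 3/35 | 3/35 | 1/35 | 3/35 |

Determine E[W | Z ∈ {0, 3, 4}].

83/22

P(Z ∈ {0, 3, 4}) = 22/35.
Summing W·P(W=x,Z=y) over the conditioning event gives 83/35.
E[W | Z ∈ {0, 3, 4}] = (83/35) / (22/35) = 83/22.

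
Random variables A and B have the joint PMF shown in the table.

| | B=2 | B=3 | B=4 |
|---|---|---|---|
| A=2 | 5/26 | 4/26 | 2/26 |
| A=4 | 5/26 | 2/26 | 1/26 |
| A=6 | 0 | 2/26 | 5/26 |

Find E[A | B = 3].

P(B = 3) = 4/13.
Σ A·P over the event = 2·(4/26) + 4·(2/26) + 6·(2/26) = 14/13.
E[A | B = 3] = (14/13) / (4/13) = 7/2.

7/2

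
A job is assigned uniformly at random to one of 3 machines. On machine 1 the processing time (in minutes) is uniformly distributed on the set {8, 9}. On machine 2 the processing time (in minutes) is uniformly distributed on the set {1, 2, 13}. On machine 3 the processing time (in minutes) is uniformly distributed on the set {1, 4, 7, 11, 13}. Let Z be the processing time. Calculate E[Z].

631/90

E[Z | machine 1] = (8+9)/2 = 17/2.
E[Z | machine 2] = (1+2+13)/3 = 16/3.
E[Z | machine 3] = (1+4+7+11+13)/5 = 36/5.
E[Z] = (1/3)·(17/2) + (1/3)·(16/3) + (1/3)·(36/5) = 631/90.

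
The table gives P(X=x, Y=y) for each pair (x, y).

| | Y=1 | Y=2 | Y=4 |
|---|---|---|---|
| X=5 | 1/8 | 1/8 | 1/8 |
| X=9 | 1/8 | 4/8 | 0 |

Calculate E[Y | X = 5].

P(X = 5) = 3/8.
Σ Y·P over the event = 1·(1/8) + 2·(1/8) + 4·(1/8) = 7/8.
E[Y | X = 5] = (7/8) / (3/8) = 7/3.

7/3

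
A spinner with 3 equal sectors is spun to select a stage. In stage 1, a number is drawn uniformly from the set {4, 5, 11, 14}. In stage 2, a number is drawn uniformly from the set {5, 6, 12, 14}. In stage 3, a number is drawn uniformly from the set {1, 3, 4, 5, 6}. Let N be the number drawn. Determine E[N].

E[N | stage 1] = (4+5+11+14)/4 = 17/2.
E[N | stage 2] = (5+6+12+14)/4 = 37/4.
E[N | stage 3] = (1+3+4+5+6)/5 = 19/5.
E[N] = (1/3)·(17/2) + (1/3)·(37/4) + (1/3)·(19/5) = 431/60.

431/60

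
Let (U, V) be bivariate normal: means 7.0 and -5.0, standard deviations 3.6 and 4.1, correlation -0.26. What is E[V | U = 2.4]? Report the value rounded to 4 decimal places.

For a bivariate normal, E[V | U=x] = μ_V + ρ·(σ_V/σ_U)·(x − μ_U).
E[V | U=2.4] = -5.0 + (-0.26)·(4.1/3.6)·(2.4 − (7.0)) = -5.0 + (-0.29611)·(-4.6) = -3.6379.

-3.6379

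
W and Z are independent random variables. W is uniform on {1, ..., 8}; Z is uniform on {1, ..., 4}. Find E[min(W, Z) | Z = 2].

15/8

Outcomes with Z = 2: (1,2), (2,2), (3,2), (4,2), (5,2), (6,2), (7,2), (8,2), each with probability 1/32.
E[min(W, Z) | Z = 2] = (1 + 2 + 2 + 2 + 2 + 2 + 2 + 2) / 8 = 15/8.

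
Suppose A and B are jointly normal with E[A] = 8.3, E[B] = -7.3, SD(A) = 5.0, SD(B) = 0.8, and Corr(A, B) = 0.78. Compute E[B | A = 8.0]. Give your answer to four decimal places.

-7.3374

The regression of B on A has slope ρ·σ_B/σ_A and passes through (μ_A, μ_B).
E[B | A=8.0] = -7.3 + (0.78)·(0.8/5.0)·(8.0 − (8.3)) = -7.3 + (0.1248)·(-0.3) = -7.3374.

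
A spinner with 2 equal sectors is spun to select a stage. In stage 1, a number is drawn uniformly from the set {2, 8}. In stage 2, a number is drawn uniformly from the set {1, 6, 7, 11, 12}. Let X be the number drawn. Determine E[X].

E[X | stage 1] = (2+8)/2 = 5.
E[X | stage 2] = (1+6+7+11+12)/5 = 37/5.
By the law of total expectation,
E[X] = (1/2)·(5) + (1/2)·(37/5) = 31/5.

31/5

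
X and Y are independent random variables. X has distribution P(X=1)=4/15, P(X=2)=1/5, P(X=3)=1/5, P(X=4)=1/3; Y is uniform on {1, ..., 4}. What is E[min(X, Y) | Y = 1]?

P(Y = 1) = 1/4.
Summing min(X,Y)·P(x,y) over outcomes with Y = 1 gives 1/4.
E[min(X, Y) | Y = 1] = (1/4) / (1/4) = 1.

1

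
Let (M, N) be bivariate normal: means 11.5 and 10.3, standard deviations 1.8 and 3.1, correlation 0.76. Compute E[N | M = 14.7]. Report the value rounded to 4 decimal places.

14.4884

E[N | M=x] = μ_N + ρ(σ_N/σ_M)(x − μ_M) for jointly normal variables.
E[N | M=14.7] = 10.3 + (0.76)·(3.1/1.8)·(14.7 − (11.5)) = 10.3 + (1.30889)·(3.2) = 14.4884.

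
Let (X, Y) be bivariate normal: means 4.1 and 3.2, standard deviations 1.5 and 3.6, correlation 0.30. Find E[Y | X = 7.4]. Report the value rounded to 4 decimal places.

5.5760

For a bivariate normal, E[Y | X=x] = μ_Y + ρ·(σ_Y/σ_X)·(x − μ_X).
E[Y | X=7.4] = 3.2 + (0.30)·(3.6/1.5)·(7.4 − (4.1)) = 3.2 + (0.72)·(3.3) = 5.5760.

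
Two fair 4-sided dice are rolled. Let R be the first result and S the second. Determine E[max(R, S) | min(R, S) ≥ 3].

Outcomes with min(R, S) ≥ 3: (3,3), (3,4), (4,3), (4,4), each with probability 1/16.
E[max(R, S) | min(R, S) ≥ 3] = (3 + 4 + 4 + 4) / 4 = 15/4.

15/4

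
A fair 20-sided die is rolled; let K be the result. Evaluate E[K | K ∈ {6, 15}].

P(K ∈ {6, 15}) = 1/10.
Σ over the event: 6·1/20 + 15·1/20 = 21/20.
E[K | K ∈ {6, 15}] = (21/20) / (1/10) = 21/2.

21/2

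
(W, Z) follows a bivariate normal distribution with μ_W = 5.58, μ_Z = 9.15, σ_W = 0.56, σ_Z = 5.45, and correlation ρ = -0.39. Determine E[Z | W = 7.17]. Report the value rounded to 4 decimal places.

3.1151

E[Z | W=x] = μ_Z + ρ(σ_Z/σ_W)(x − μ_W) for jointly normal variables.
E[Z | W=7.17] = 9.15 + (-0.39)·(5.45/0.56)·(7.17 − (5.58)) = 9.15 + (-3.79554)·(1.59) = 3.1151.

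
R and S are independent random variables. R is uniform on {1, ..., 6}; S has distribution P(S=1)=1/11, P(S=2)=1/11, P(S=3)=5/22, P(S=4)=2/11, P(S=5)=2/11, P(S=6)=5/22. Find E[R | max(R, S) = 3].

42/19

P(max(R, S) = 3) = 19/132.
Summing R·P(x,y) over outcomes with max(R, S) = 3 gives 7/22.
E[R | max(R, S) = 3] = (7/22) / (19/132) = 42/19.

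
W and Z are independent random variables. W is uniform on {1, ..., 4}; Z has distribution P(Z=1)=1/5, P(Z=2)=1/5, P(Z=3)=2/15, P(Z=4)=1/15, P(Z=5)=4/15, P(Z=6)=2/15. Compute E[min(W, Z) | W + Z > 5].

P(W + Z > 5) = 17/30.
Summing min(W,Z)·P(x,y) over outcomes with W + Z > 5 gives 29/20.
E[min(W, Z) | W + Z > 5] = (29/20) / (17/30) = 87/34.

87/34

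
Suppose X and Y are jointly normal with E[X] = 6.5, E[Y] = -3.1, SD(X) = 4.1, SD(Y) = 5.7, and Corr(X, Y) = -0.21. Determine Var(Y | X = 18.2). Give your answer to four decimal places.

The conditional variance in a bivariate normal is σ_Y²(1 − ρ²), independent of x.
Var(Y | X=18.2) = (5.7)²·(1 − (-0.21)²) = 32.49·0.9559 = 31.0572.

31.0572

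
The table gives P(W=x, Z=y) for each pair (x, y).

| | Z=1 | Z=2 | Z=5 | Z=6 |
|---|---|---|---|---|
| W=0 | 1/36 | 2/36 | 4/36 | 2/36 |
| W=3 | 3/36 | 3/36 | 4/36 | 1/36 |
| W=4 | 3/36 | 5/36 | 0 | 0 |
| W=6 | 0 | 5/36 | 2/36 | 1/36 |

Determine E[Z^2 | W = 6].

P(W = 6) = 2/9.
Σ Z^2·P over the event = 4·(5/36) + 25·(2/36) + 36·(1/36) = 53/18.
E[Z^2 | W = 6] = (53/18) / (2/9) = 53/4.

53/4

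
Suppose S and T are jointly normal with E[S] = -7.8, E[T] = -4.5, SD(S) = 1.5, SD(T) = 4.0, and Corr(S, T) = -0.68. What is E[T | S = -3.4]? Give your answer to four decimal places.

For a bivariate normal, E[T | S=x] = μ_T + ρ·(σ_T/σ_S)·(x − μ_S).
E[T | S=-3.4] = -4.5 + (-0.68)·(4.0/1.5)·(-3.4 − (-7.8)) = -4.5 + (-1.81333)·(4.4) = -12.4787.

-12.4787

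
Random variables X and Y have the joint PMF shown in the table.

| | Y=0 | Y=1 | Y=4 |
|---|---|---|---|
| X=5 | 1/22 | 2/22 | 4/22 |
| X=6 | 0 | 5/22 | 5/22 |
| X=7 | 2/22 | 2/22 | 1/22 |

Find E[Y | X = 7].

P(X = 7) = 5/22.
Σ Y·P over the event = 0·(2/22) + 1·(2/22) + 4·(1/22) = 3/11.
E[Y | X = 7] = (3/11) / (5/22) = 6/5.

6/5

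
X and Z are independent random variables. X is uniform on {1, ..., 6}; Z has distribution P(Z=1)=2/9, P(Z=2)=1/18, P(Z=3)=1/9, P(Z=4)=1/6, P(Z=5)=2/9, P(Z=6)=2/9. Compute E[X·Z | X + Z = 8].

99/7

P(X + Z = 8) = 7/54.
Summing XZ·P(x,y) over outcomes with X + Z = 8 gives 11/6.
E[X·Z | X + Z = 8] = (11/6) / (7/54) = 99/7.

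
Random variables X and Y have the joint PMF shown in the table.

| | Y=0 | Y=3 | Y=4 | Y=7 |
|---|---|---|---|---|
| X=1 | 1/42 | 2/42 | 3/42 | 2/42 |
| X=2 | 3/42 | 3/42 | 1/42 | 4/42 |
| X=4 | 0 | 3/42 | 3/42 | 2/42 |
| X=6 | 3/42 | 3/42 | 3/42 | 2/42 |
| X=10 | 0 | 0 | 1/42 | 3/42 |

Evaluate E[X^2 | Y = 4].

P(Y = 4) = 11/42.
Σ X^2·P over the event = 1·(3/42) + 4·(1/42) + 16·(3/42) + 36·(3/42) + 100·(1/42) = 263/42.
E[X^2 | Y = 4] = (263/42) / (11/42) = 263/11.

263/11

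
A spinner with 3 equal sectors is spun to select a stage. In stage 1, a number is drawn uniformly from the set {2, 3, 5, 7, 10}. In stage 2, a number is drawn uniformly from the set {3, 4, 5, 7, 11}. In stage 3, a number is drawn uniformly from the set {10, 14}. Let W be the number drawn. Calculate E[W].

39/5

E[W | stage 1] = (2+3+5+7+10)/5 = 27/5.
E[W | stage 2] = (3+4+5+7+11)/5 = 6.
E[W | stage 3] = (10+14)/2 = 12.
E[W] = (1/3)·(27/5) + (1/3)·(6) + (1/3)·(12) = 39/5.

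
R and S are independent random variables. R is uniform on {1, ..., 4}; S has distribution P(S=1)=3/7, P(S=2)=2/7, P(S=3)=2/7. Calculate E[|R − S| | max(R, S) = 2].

5/7

P(max(R, S) = 2) = 1/4.
Summing |R−S|·P(x,y) over outcomes with max(R, S) = 2 gives 5/28.
E[|R − S| | max(R, S) = 2] = (5/28) / (1/4) = 5/7.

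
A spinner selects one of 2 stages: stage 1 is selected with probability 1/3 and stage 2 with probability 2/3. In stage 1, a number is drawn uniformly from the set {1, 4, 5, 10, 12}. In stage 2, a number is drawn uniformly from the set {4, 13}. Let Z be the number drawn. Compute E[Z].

39/5

E[Z | stage 1] = (1+4+5+10+12)/5 = 32/5.
E[Z | stage 2] = (4+13)/2 = 17/2.
E[Z] = (1/3)·(32/5) + (2/3)·(17/2) = 39/5.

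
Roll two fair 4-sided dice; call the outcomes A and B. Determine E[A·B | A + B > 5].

65/6

Outcomes with A + B > 5: (2,4), (3,3), (3,4), (4,2), (4,3), (4,4), each with probability 1/16.
E[A·B | A + B > 5] = (8 + 9 + 12 + 8 + 12 + 16) / 6 = 65/6.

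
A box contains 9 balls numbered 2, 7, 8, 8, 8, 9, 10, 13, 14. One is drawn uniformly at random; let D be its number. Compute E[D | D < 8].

P(D < 8) = 2/9.
Σ over the event: 2·1/9 + 7·1/9 = 1.
E[D | D < 8] = (1) / (2/9) = 9/2.

9/2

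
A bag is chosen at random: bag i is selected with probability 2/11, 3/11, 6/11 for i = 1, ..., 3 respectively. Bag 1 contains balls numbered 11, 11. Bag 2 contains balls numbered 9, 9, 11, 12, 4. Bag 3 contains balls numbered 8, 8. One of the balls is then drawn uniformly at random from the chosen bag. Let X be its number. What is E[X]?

E[X | bag 1] = (11+11)/2 = 11.
E[X | bag 2] = (9+9+11+12+4)/5 = 9.
E[X | bag 3] = (8+8)/2 = 8.
By the law of total expectation,
E[X] = (2/11)·(11) + (3/11)·(9) + (6/11)·(8) = 97/11.

97/11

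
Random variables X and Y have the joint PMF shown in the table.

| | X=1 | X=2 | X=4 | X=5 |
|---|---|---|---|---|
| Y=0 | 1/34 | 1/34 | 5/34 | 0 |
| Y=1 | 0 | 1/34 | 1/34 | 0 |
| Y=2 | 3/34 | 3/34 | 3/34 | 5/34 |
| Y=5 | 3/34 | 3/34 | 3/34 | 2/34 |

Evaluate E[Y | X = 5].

20/7

P(X = 5) = 7/34.
Summing Y·P(X=x,Y=y) over the conditioning event gives 10/17.
E[Y | X = 5] = (10/17) / (7/34) = 20/7.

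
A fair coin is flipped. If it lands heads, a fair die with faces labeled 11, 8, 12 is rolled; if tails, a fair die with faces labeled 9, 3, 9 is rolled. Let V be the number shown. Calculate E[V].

E[V | heads] = (11+8+12)/3 = 31/3.
E[V | tails] = (9+3+9)/3 = 7.
E[V] = (1/2)·(31/3) + (1/2)·(7) = 26/3.

26/3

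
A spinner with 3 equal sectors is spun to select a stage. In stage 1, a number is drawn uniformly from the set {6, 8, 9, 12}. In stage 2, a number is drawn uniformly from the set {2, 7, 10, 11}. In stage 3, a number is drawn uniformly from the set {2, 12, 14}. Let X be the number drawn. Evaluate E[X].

307/36

E[X | stage 1] = (6+8+9+12)/4 = 35/4.
E[X | stage 2] = (2+7+10+11)/4 = 15/2.
E[X | stage 3] = (2+12+14)/3 = 28/3.
E[X] = (1/3)·(35/4) + (1/3)·(15/2) + (1/3)·(28/3) = 307/36.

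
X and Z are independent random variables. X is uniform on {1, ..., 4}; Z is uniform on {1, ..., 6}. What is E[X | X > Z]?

P(X > Z) = 1/4.
Summing X·P(x,y) over outcomes with X > Z gives 5/6.
E[X | X > Z] = (5/6) / (1/4) = 10/3.

10/3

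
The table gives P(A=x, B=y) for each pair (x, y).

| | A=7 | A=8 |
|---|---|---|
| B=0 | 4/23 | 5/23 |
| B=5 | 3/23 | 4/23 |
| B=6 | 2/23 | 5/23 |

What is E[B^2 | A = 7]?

49/3

P(A = 7) = 9/23.
Σ B^2·P over the event = 0·(4/23) + 25·(3/23) + 36·(2/23) = 147/23.
E[B^2 | A = 7] = (147/23) / (9/23) = 49/3.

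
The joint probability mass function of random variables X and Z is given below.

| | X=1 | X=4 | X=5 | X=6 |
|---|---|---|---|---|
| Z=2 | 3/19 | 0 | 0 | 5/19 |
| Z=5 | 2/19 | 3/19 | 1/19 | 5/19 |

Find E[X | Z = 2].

P(Z = 2) = 8/19.
Σ X·P over the event = 1·(3/19) + 6·(5/19) = 33/19.
E[X | Z = 2] = (33/19) / (8/19) = 33/8.

33/8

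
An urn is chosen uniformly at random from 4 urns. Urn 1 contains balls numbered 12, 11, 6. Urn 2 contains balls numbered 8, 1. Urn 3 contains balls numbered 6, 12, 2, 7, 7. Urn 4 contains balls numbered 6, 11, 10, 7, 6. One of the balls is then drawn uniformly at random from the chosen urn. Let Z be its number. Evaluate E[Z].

869/120

E[Z | urn 1] = (12+11+6)/3 = 29/3.
E[Z | urn 2] = (8+1)/2 = 9/2.
E[Z | urn 3] = (6+12+2+7+7)/5 = 34/5.
E[Z | urn 4] = (6+11+10+7+6)/5 = 8.
E[Z] = (1/4)·(29/3) + (1/4)·(9/2) + (1/4)·(34/5) + (1/4)·(8) = 869/120.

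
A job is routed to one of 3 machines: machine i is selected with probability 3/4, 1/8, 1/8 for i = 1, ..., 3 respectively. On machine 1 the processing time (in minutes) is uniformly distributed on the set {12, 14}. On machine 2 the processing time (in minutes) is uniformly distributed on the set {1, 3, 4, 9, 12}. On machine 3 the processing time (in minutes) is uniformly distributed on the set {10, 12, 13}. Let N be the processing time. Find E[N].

E[N | machine 1] = (12+14)/2 = 13.
E[N | machine 2] = (1+3+4+9+12)/5 = 29/5.
E[N | machine 3] = (10+12+13)/3 = 35/3.
E[N] = (3/4)·(13) + (1/8)·(29/5) + (1/8)·(35/3) = 179/15.

179/15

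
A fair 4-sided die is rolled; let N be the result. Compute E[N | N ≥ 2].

Given N ≥ 2, N is equally likely to be any of {2, 3, 4}.
E[N | N ≥ 2] = (2 + 3 + 4) / 3 = 3.

3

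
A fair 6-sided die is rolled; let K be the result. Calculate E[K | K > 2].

Given K > 2, K is equally likely to be any of {3, 4, 5, 6}.
E[K | K > 2] = (3 + 4 + 5 + 6) / 4 = 9/2.

9/2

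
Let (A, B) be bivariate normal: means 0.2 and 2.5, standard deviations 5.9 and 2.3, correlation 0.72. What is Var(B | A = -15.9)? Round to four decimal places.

The conditional variance in a bivariate normal is σ_B²(1 − ρ²), independent of x.
Var(B | A=-15.9) = (2.3)²·(1 − (0.72)²) = 5.29·0.4816 = 2.5477.

2.5477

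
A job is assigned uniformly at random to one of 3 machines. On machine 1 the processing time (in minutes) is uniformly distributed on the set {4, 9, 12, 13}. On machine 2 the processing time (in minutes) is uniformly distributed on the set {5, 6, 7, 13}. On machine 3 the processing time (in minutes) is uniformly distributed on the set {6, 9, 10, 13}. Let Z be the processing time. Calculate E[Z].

E[Z | machine 1] = (4+9+12+13)/4 = 19/2.
E[Z | machine 2] = (5+6+7+13)/4 = 31/4.
E[Z | machine 3] = (6+9+10+13)/4 = 19/2.
E[Z] = (1/3)·(19/2) + (1/3)·(31/4) + (1/3)·(19/2) = 107/12.

107/12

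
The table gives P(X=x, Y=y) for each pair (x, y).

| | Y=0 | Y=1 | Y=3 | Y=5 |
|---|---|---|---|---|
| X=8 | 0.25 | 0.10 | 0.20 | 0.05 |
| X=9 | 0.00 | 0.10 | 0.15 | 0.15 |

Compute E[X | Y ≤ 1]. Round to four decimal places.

8.2222

P(Y ≤ 1) = 0.45.
Σ X·P over the event = 8·(0.25) + 8·(0.10) + 9·(0.10) = 3.70.
E[X | Y ≤ 1] = (3.70) / (0.45) = 8.2222.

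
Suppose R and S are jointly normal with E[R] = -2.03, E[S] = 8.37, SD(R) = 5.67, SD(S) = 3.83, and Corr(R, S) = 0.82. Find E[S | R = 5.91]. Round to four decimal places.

12.7679

For a bivariate normal, E[S | R=x] = μ_S + ρ·(σ_S/σ_R)·(x − μ_R).
E[S | R=5.91] = 8.37 + (0.82)·(3.83/5.67)·(5.91 − (-2.03)) = 8.37 + (0.5538977)·(7.94) = 12.7679.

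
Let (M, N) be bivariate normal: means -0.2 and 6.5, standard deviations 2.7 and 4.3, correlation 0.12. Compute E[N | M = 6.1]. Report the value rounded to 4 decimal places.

The regression of N on M has slope ρ·σ_N/σ_M and passes through (μ_M, μ_N).
E[N | M=6.1] = 6.5 + (0.12)·(4.3/2.7)·(6.1 − (-0.2)) = 6.5 + (0.19111)·(6.3) = 7.7040.

7.7040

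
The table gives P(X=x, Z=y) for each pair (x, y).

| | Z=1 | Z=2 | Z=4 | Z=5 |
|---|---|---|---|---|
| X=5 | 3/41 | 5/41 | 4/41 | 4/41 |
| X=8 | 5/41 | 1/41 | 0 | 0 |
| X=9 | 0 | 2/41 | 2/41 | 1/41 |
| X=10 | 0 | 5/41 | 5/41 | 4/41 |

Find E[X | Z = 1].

P(Z = 1) = 8/41.
Σ X·P over the event = 5·(3/41) + 8·(5/41) = 55/41.
E[X | Z = 1] = (55/41) / (8/41) = 55/8.

55/8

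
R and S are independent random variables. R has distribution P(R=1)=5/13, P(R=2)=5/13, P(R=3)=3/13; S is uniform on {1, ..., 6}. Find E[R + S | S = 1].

P(S = 1) = 1/6.
Summing (R+S)·P(x,y) over outcomes with S = 1 gives 37/78.
E[R + S | S = 1] = (37/78) / (1/6) = 37/13.

37/13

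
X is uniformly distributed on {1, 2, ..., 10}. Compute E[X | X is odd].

5

Given X is odd, X is equally likely to be any of {1, 3, 5, 7, 9}.
E[X | X is odd] = (1 + 3 + 5 + 7 + 9) / 5 = 5.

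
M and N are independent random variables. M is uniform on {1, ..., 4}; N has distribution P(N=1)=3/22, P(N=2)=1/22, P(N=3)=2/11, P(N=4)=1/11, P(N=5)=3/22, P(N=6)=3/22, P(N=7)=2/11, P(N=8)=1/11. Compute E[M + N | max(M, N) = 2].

P(max(M, N) = 2) = 5/88.
Summing (M+N)·P(x,y) over outcomes with max(M, N) = 2 gives 2/11.
E[M + N | max(M, N) = 2] = (2/11) / (5/88) = 16/5.

16/5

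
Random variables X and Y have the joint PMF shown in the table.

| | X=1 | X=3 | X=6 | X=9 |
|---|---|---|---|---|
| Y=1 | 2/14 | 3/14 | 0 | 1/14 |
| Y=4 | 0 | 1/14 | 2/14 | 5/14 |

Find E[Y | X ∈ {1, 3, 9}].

P(X ∈ {1, 3, 9}) = 6/7.
Σ Y·P over the event = 1·(2/14) + 1·(3/14) + 4·(1/14) + 1·(1/14) + 4·(5/14) = 15/7.
E[Y | X ∈ {1, 3, 9}] = (15/7) / (6/7) = 5/2.

5/2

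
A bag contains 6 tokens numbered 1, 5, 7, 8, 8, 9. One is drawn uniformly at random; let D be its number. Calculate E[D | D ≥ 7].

8

P(D ≥ 7) = 2/3.
Σ over the event: 7·1/6 + 8·1/3 + 9·1/6 = 16/3.
E[D | D ≥ 7] = (16/3) / (2/3) = 8.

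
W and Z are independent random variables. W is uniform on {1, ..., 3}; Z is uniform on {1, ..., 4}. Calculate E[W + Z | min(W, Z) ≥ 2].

P(min(W, Z) ≥ 2) = 1/2.
Summing (W+Z)·P(x,y) over outcomes with min(W, Z) ≥ 2 gives 11/4.
E[W + Z | min(W, Z) ≥ 2] = (11/4) / (1/2) = 11/2.

11/2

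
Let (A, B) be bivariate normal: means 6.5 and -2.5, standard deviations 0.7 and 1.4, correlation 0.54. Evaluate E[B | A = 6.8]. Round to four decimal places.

-2.1760

E[B | A=x] = μ_B + ρ(σ_B/σ_A)(x − μ_A) for jointly normal variables.
E[B | A=6.8] = -2.5 + (0.54)·(1.4/0.7)·(6.8 − (6.5)) = -2.5 + (1.08)·(0.3) = -2.1760.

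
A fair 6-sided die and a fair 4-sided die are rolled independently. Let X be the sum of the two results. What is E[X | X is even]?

P(X is even) = 1/2.
Σ over the event: 2·1/24 + 4·1/8 + 6·1/6 + 8·1/8 + 10·1/24 = 3.
E[X | X is even] = (3) / (1/2) = 6.

6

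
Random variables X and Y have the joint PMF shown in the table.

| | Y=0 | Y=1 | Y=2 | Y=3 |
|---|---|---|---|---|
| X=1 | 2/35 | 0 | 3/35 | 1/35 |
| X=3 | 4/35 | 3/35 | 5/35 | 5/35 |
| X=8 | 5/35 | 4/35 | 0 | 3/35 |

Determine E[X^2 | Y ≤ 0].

358/11

P(Y ≤ 0) = 11/35.
Summing X^2·P(X=x,Y=y) over the conditioning event gives 358/35.
E[X^2 | Y ≤ 0] = (358/35) / (11/35) = 358/11.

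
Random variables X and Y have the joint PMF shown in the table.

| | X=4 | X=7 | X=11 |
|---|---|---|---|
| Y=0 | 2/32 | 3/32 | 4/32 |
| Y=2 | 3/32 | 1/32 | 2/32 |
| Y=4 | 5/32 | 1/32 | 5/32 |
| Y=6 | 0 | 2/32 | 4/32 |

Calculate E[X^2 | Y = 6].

97

P(Y = 6) = 3/16.
Summing X^2·P(X=x,Y=y) over the conditioning event gives 291/16.
E[X^2 | Y = 6] = (291/16) / (3/16) = 97.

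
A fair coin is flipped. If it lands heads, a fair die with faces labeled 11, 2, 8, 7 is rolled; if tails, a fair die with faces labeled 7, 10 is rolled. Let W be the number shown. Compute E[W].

31/4

E[W | heads] = (11+2+8+7)/4 = 7.
E[W | tails] = (7+10)/2 = 17/2.
E[W] = (1/2)·(7) + (1/2)·(17/2) = 31/4.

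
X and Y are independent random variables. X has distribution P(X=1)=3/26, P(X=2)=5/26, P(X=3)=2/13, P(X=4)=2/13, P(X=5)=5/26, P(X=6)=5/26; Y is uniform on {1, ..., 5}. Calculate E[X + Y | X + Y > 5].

P(X + Y > 5) = 7/10.
Summing (X+Y)·P(x,y) over outcomes with X + Y > 5 gives 356/65.
E[X + Y | X + Y > 5] = (356/65) / (7/10) = 712/91.

712/91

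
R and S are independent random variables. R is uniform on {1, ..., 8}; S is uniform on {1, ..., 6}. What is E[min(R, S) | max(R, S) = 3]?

9/5

Outcomes with max(R, S) = 3: (1,3), (2,3), (3,1), (3,2), (3,3), each with probability 1/48.
E[min(R, S) | max(R, S) = 3] = (1 + 2 + 1 + 2 + 3) / 5 = 9/5.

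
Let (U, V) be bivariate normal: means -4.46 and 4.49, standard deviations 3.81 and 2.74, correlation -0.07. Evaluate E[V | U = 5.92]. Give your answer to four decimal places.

For a bivariate normal, E[V | U=x] = μ_V + ρ·(σ_V/σ_U)·(x − μ_U).
E[V | U=5.92] = 4.49 + (-0.07)·(2.74/3.81)·(5.92 − (-4.46)) = 4.49 + (-0.050341)·(10.38) = 3.9675.

3.9675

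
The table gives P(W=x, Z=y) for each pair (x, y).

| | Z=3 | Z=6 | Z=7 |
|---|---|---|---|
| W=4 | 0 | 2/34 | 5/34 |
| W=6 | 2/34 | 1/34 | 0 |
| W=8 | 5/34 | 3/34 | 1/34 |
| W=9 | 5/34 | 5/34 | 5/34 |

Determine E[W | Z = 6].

P(Z = 6) = 11/34.
Summing W·P(W=x,Z=y) over the conditioning event gives 83/34.
E[W | Z = 6] = (83/34) / (11/34) = 83/11.

83/11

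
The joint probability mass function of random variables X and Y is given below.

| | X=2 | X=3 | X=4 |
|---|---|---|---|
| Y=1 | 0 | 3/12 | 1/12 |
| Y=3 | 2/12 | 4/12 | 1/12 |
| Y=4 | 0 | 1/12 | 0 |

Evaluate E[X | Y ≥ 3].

23/8

P(Y ≥ 3) = 2/3.
Σ X·P over the event = 2·(2/12) + 3·(4/12) + 3·(1/12) + 4·(1/12) = 23/12.
E[X | Y ≥ 3] = (23/12) / (2/3) = 23/8.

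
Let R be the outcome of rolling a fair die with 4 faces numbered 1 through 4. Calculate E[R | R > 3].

Given R > 3, R is equally likely to be any of {4}.
E[R | R > 3] = (4) / 1 = 4.

4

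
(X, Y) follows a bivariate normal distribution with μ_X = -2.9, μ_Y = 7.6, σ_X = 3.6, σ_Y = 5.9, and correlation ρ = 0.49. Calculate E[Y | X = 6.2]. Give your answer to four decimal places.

For a bivariate normal, E[Y | X=x] = μ_Y + ρ·(σ_Y/σ_X)·(x − μ_X).
E[Y | X=6.2] = 7.6 + (0.49)·(5.9/3.6)·(6.2 − (-2.9)) = 7.6 + (0.80306)·(9.1) = 14.9078.

14.9078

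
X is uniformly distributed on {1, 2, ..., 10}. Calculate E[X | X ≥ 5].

Given X ≥ 5, X is equally likely to be any of {5, 6, 7, 8, 9, 10}.
E[X | X ≥ 5] = (5 + 6 + 7 + 8 + 9 + 10) / 6 = 15/2.

15/2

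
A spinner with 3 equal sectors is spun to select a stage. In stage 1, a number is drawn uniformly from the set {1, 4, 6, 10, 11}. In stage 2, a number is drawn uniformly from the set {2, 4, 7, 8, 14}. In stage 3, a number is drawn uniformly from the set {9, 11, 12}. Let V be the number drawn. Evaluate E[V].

361/45

E[V | stage 1] = (1+4+6+10+11)/5 = 32/5.
E[V | stage 2] = (2+4+7+8+14)/5 = 7.
E[V | stage 3] = (9+11+12)/3 = 32/3.
E[V] = (1/3)·(32/5) + (1/3)·(7) + (1/3)·(32/3) = 361/45.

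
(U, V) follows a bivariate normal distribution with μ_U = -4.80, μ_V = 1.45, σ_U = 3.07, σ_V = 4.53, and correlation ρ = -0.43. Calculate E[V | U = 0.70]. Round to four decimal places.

-2.0397

E[V | U=x] = μ_V + ρ(σ_V/σ_U)(x − μ_U) for jointly normal variables.
E[V | U=0.70] = 1.45 + (-0.43)·(4.53/3.07)·(0.70 − (-4.80)) = 1.45 + (-0.634495)·(5.5) = -2.0397.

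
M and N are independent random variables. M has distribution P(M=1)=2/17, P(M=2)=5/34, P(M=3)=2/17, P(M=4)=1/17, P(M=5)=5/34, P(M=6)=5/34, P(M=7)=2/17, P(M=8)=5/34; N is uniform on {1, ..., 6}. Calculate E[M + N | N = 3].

P(N = 3) = 1/6.
Summing (M+N)·P(x,y) over outcomes with N = 3 gives 259/204.
E[M + N | N = 3] = (259/204) / (1/6) = 259/34.

259/34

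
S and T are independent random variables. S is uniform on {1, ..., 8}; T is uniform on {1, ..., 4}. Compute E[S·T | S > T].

295/22

P(S > T) = 11/16.
Summing ST·P(x,y) over outcomes with S > T gives 295/32.
E[S·T | S > T] = (295/32) / (11/16) = 295/22.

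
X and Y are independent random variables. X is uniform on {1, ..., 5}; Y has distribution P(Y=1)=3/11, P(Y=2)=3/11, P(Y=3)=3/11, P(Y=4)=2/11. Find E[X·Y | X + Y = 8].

77/5

P(X + Y = 8) = 1/11.
Summing XY·P(x,y) over outcomes with X + Y = 8 gives 7/5.
E[X·Y | X + Y = 8] = (7/5) / (1/11) = 77/5.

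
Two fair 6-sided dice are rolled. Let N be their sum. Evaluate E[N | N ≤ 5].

P(N ≤ 5) = 5/18.
Σ over the event: 2·1/36 + 3·1/18 + 4·1/12 + 5·1/9 = 10/9.
E[N | N ≤ 5] = (10/9) / (5/18) = 4.

4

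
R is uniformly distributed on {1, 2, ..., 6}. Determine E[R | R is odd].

Given R is odd, R is equally likely to be any of {1, 3, 5}.
E[R | R is odd] = (1 + 3 + 5) / 3 = 3.

3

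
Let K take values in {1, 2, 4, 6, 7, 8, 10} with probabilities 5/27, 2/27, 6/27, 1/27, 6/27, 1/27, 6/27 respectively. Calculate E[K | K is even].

P(K is even) = 16/27.
Σ over the event: 2·2/27 + 4·2/9 + 6·1/27 + 8·1/27 + 10·2/9 = 34/9.
E[K | K is even] = (34/9) / (16/27) = 51/8.

51/8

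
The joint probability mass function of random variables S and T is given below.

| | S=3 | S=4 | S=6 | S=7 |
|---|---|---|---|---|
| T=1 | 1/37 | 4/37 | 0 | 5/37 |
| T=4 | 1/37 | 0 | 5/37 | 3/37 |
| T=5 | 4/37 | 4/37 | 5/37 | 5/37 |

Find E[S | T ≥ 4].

49/9

P(T ≥ 4) = 27/37.
Summing S·P(S=x,T=y) over the conditioning event gives 147/37.
E[S | T ≥ 4] = (147/37) / (27/37) = 49/9.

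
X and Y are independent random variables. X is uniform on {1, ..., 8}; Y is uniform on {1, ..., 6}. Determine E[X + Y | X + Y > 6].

P(X + Y > 6) = 11/16.
Summing (X+Y)·P(x,y) over outcomes with X + Y > 6 gives 157/24.
E[X + Y | X + Y > 6] = (157/24) / (11/16) = 314/33.

314/33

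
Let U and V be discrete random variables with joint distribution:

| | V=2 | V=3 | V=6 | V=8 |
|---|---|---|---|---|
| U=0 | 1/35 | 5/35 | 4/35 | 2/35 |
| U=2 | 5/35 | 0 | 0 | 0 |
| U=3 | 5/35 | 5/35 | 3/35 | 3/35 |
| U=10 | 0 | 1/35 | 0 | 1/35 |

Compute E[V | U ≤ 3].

134/33

P(U ≤ 3) = 33/35.
Summing V·P(U=x,V=y) over the conditioning event gives 134/35.
E[V | U ≤ 3] = (134/35) / (33/35) = 134/33.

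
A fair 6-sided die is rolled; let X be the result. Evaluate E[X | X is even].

Given X is even, X is equally likely to be any of {2, 4, 6}.
E[X | X is even] = (2 + 4 + 6) / 3 = 4.

4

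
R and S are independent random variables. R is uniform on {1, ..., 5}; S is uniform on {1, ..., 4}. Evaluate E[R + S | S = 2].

Outcomes with S = 2: (1,2), (2,2), (3,2), (4,2), (5,2), each with probability 1/20.
E[R + S | S = 2] = (3 + 4 + 5 + 6 + 7) / 5 = 5.

5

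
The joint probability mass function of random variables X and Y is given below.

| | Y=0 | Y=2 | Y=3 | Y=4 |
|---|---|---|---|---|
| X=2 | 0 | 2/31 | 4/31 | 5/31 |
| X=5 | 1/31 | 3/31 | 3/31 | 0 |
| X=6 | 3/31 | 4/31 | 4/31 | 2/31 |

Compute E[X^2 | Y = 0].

133/4

P(Y = 0) = 4/31.
Σ X^2·P over the event = 25·(1/31) + 36·(3/31) = 133/31.
E[X^2 | Y = 0] = (133/31) / (4/31) = 133/4.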